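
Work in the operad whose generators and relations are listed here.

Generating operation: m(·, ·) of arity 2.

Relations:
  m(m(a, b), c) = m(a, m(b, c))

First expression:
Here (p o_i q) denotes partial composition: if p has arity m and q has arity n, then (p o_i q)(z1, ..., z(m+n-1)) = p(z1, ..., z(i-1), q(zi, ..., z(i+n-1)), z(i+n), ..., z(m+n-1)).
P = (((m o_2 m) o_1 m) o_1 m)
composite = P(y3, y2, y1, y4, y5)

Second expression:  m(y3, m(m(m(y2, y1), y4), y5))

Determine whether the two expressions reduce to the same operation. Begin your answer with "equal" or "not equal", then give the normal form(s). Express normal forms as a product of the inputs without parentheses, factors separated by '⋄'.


equal — both sides give y3 ⋄ y2 ⋄ y1 ⋄ y4 ⋄ y5

The first expression reduces to y3 ⋄ y2 ⋄ y1 ⋄ y4 ⋄ y5
The second expression reduces to y3 ⋄ y2 ⋄ y1 ⋄ y4 ⋄ y5
Both agree, so they are equal.


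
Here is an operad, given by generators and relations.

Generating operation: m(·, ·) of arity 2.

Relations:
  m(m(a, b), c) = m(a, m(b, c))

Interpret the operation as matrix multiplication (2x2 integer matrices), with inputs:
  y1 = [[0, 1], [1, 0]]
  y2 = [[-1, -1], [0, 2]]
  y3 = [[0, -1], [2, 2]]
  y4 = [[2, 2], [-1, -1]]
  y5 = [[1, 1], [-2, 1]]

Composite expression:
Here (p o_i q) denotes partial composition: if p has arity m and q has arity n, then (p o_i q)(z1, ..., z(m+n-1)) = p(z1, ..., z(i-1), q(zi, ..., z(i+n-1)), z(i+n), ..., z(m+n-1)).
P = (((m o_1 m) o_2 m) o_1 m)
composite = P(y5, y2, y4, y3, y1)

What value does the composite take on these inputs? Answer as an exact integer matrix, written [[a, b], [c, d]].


m(y5, y2) = [[-1, 1], [2, 4]]
m(y4, y3) = [[4, 2], [-2, -1]]
m(m(y5, y2), m(y4, y3)) = [[-6, -3], [0, 0]]
m(m(m(y5, y2), m(y4, y3)), y1) = [[-3, -6], [0, 0]]

[[-3, -6], [0, 0]]


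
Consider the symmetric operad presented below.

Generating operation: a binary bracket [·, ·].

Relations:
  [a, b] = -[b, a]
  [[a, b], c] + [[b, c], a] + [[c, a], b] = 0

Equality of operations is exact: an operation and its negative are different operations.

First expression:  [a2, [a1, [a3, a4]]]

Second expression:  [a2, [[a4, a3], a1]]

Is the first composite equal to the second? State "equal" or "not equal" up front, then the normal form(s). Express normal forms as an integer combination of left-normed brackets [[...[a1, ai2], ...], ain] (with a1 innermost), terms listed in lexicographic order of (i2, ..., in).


equal; both compose to -[[[a1, a3], a4], a2] + [[[a1, a4], a3], a2]

Reducing the first expression gives -[[[a1, a3], a4], a2] + [[[a1, a4], a3], a2]
Reducing the second expression gives -[[[a1, a3], a4], a2] + [[[a1, a4], a3], a2]
Same normal form: equal.


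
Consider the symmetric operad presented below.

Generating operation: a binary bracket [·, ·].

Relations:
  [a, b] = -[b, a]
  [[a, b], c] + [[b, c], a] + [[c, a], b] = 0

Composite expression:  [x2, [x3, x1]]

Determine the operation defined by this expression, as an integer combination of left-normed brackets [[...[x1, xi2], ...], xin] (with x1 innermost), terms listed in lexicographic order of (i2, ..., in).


Expand each bracket as ab - ba; the x1-initial words give the coefficients.
Composite bracket: [x2, [x3, x1]]
Applying ab - ba throughout gives 4 signed words (2^2 = 4).
The x1-initial words carry the normal form:
  from x1x3x2, sign +1: term +[[x1, x3], x2]

[[x1, x3], x2]


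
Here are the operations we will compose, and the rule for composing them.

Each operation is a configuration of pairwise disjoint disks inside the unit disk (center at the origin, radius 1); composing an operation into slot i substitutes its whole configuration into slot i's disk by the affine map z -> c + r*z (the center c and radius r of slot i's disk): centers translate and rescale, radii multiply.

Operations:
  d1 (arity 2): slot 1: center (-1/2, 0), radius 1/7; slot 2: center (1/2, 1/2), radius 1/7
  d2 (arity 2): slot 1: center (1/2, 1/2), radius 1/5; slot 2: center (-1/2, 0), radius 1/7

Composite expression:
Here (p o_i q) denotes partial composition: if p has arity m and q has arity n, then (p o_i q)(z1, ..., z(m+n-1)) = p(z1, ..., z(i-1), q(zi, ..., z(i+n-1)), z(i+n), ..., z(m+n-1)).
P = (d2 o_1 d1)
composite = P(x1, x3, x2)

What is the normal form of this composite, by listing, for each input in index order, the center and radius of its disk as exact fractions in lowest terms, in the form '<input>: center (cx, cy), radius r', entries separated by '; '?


x1: center (2/5, 1/2), radius 1/35; x2: center (-1/2, 0), radius 1/7; x3: center (3/5, 3/5), radius 1/35

Affine substitution under d2: radii multiply and x-centers shift.
input x1: composing its 2 substitution steps yields center (2/5, 1/2), radius 1/35
input x3: composing its 2 substitution steps yields center (3/5, 3/5), radius 1/35
input x2: composing its 1 substitution step yields center (-1/2, 0), radius 1/7


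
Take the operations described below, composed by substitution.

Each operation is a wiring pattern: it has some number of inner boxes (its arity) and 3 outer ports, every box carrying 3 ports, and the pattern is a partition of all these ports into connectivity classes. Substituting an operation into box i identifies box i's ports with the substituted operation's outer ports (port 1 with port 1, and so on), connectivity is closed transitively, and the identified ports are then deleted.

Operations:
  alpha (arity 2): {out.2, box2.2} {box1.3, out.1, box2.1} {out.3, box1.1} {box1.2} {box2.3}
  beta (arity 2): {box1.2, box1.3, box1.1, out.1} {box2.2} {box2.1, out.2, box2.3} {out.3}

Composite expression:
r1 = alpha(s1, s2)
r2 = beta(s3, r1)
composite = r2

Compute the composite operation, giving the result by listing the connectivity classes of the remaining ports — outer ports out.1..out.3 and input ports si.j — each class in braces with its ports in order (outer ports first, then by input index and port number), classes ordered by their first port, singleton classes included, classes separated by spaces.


{out.1, s3.1, s3.2, s3.3} {out.2, s1.1, s1.3, s2.1} {out.3} {s1.2} {s2.2} {s2.3}

Two ports join when wires chain via beta-identified ports.
composing alpha on (s1, s2), with out.j its own outer ports: {out.1, s1.3, s2.1} {out.2, s2.2} {out.3, s1.1} {s1.2} {s2.3}
composing beta on (s3, s1, s2), with out.j its own outer ports: {out.1, s3.1, s3.2, s3.3} {out.2, s1.1, s1.3, s2.1} {out.3} {s1.2} {s2.2} {s2.3}


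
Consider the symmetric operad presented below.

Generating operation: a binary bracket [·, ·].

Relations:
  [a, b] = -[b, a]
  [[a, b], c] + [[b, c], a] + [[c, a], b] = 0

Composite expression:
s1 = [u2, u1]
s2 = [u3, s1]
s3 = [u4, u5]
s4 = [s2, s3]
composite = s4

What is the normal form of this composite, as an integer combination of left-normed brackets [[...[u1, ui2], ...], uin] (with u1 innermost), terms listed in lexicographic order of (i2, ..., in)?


[[[[u1, u2], u3], u4], u5] - [[[[u1, u2], u3], u5], u4]

In the tensor algebra, words opening u1 carry the u1-anchored form.
Composite bracket: [[u3, [u2, u1]], [u4, u5]]
Each bracket splits as ab - ba, giving 16 signed words (2^4 = 16).
Collect the words opening with u1:
  u1u2u3u4u5 appears with sign +1, giving the term +[[[[u1, u2], u3], u4], u5]
  u1u2u3u5u4 appears with sign -1, giving the term -[[[[u1, u2], u3], u5], u4]


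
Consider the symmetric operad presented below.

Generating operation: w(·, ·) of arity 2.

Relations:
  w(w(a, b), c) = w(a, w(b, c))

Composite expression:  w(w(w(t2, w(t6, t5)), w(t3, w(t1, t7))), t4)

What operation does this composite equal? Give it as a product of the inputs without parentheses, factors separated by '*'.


t2 * t6 * t5 * t3 * t1 * t7 * t4

Key point: w is associative — brackets drop, the t-order remains.
w(t6, t5) flattens to t6 * t5
w(t2, w(t6, t5)) flattens to t2 * t6 * t5
w(t1, t7) flattens to t1 * t7
w(t3, w(t1, t7)) flattens to t3 * t1 * t7
w(w(t2, w(t6, t5)), w(t3, w(t1, t7))) flattens to t2 * t6 * t5 * t3 * t1 * t7
w(w(w(t2, w(t6, t5)), w(t3, w(t1, t7))), t4) flattens to t2 * t6 * t5 * t3 * t1 * t7 * t4


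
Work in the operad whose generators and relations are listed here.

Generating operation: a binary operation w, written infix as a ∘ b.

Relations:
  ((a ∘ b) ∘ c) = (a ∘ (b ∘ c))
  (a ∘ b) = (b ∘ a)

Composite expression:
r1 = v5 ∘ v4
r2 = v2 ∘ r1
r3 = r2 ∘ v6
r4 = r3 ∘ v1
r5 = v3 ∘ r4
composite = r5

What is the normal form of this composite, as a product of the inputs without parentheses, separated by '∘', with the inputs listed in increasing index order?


v1 ∘ v2 ∘ v3 ∘ v4 ∘ v5 ∘ v6


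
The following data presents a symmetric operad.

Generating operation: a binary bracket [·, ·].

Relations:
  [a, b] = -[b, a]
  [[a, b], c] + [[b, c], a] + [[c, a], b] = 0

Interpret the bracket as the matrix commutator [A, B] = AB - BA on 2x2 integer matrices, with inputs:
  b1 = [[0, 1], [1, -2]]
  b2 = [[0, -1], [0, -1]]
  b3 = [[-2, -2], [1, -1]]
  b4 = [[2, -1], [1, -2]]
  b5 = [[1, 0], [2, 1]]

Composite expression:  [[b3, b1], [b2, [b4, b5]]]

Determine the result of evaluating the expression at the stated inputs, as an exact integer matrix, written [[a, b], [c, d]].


[b3, b1] = [[-3, 3], [3, 3]]
[b4, b5] = [[-2, 0], [-8, 2]]
[b2, [b4, b5]] = [[8, -4], [8, -8]]
[[b3, b1], [b2, [b4, b5]]] = [[36, -24], [96, -36]]

[[36, -24], [96, -36]]


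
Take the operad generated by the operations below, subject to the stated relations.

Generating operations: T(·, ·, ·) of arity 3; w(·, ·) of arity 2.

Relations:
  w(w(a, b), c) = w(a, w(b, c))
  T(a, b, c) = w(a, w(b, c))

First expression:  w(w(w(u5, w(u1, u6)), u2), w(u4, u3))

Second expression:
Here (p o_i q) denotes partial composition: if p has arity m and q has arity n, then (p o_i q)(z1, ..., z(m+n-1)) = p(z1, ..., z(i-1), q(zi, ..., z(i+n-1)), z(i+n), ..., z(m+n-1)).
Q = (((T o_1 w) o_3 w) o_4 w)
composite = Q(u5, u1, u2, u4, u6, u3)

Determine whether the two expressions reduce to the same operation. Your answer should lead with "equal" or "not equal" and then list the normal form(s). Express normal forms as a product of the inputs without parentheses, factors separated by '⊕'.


not equal; first: u5 ⊕ u1 ⊕ u6 ⊕ u2 ⊕ u4 ⊕ u3; second: u5 ⊕ u1 ⊕ u2 ⊕ u4 ⊕ u6 ⊕ u3


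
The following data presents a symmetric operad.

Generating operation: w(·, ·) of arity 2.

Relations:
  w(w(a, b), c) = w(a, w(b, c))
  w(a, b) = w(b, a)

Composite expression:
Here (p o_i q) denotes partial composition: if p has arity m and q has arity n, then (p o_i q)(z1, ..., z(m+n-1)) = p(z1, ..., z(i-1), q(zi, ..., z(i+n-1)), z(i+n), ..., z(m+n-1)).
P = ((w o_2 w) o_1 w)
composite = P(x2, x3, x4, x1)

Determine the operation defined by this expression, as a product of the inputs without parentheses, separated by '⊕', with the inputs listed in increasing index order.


x1 ⊕ x2 ⊕ x3 ⊕ x4


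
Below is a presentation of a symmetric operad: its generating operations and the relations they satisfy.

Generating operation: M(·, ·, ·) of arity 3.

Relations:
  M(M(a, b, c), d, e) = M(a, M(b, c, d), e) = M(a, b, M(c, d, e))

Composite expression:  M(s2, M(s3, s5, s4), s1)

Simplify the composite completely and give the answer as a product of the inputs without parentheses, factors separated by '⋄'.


Under associativity of M, the answer is the s's in reading order.
M(s3, s5, s4) linearizes to s3 ⋄ s5 ⋄ s4
M(s2, M(s3, s5, s4), s1) linearizes to s2 ⋄ s3 ⋄ s5 ⋄ s4 ⋄ s1

s2 ⋄ s3 ⋄ s5 ⋄ s4 ⋄ s1


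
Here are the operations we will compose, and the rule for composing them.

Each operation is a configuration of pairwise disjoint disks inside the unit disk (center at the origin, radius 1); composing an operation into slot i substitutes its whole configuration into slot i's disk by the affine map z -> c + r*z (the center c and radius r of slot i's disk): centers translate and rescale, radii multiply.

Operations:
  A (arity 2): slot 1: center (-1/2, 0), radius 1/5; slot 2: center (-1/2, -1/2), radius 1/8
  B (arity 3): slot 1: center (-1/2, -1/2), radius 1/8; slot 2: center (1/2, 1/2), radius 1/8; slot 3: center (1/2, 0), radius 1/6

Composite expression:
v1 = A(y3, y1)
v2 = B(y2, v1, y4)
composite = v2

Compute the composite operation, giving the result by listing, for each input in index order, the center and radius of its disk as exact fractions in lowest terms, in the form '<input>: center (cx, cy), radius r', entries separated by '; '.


y1: center (7/16, 7/16), radius 1/64; y2: center (-1/2, -1/2), radius 1/8; y3: center (7/16, 1/2), radius 1/40; y4: center (1/2, 0), radius 1/6

Follow each y-input down from B: c' goes to c + r*c', radius to r*r'.
input y2: applying the 1 nested substitution gives center (-1/2, -1/2), radius 1/8
input y3: applying the 2 nested substitutions gives center (7/16, 1/2), radius 1/40
input y1: applying the 2 nested substitutions gives center (7/16, 7/16), radius 1/64
input y4: applying the 1 nested substitution gives center (1/2, 0), radius 1/6


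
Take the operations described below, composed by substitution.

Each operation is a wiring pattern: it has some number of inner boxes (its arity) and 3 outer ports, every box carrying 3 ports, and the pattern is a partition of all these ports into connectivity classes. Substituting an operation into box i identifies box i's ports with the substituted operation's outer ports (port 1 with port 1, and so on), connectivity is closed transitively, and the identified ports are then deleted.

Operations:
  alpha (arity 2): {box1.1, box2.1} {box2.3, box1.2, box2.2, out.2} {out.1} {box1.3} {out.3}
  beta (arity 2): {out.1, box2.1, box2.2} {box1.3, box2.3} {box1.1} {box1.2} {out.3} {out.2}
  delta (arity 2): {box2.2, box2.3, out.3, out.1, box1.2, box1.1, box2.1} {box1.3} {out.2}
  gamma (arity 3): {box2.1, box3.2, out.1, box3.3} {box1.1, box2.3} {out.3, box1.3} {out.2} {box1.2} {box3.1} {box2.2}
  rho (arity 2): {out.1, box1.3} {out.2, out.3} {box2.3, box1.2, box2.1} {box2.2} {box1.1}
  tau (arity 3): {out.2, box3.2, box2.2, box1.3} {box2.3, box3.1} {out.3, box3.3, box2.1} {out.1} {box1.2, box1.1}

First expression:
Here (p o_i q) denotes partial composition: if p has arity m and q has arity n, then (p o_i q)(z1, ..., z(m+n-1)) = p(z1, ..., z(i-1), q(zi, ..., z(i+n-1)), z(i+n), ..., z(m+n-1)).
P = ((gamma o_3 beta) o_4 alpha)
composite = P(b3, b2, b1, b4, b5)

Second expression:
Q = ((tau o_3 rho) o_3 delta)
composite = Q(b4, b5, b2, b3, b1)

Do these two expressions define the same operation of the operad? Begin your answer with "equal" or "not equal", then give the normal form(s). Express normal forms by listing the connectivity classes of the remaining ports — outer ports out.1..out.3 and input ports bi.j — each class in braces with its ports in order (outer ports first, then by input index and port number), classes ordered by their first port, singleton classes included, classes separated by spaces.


not equal; first: {out.1, b2.1} {out.2} {out.3, b3.3} {b1.1} {b1.2} {b1.3} {b2.2} {b2.3, b3.1} {b3.2} {b4.1, b5.1} {b4.2, b5.2, b5.3} {b4.3}; second: {out.1} {out.2, out.3, b4.3, b5.1, b5.2} {b1.1, b1.3} {b1.2} {b2.1, b2.2, b3.1, b3.2, b3.3, b5.3} {b2.3} {b4.1, b4.2}


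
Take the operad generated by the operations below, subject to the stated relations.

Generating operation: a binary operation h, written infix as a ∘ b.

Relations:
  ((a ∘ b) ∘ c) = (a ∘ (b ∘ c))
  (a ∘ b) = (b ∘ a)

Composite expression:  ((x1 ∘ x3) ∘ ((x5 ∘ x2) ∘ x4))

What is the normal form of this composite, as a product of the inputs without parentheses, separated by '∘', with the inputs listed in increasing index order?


x1 ∘ x2 ∘ x3 ∘ x4 ∘ x5

Reordering under h is free, so list the x-inputs canonically.
(x1 ∘ x3) linearizes to x1 ∘ x3
(x5 ∘ x2) linearizes to x5 ∘ x2
((x5 ∘ x2) ∘ x4) linearizes to x5 ∘ x2 ∘ x4
((x1 ∘ x3) ∘ ((x5 ∘ x2) ∘ x4)) linearizes to x1 ∘ x3 ∘ x5 ∘ x2 ∘ x4
reordering the factors by index: x1 ∘ x2 ∘ x3 ∘ x4 ∘ x5


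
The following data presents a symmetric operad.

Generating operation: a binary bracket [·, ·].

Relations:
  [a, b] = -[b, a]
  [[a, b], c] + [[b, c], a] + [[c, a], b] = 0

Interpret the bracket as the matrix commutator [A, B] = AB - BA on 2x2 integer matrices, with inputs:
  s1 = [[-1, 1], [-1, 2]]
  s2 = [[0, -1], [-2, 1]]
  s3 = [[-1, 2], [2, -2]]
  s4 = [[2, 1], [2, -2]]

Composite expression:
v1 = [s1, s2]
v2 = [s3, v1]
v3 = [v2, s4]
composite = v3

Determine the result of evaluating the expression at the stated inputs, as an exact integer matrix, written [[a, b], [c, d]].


[[39, -100], [44, -39]]

[s1, s2] = [[-3, 4], [-5, 3]]
[s3, [s1, s2]] = [[-18, 16], [-7, 18]]
[[s3, [s1, s2]], s4] = [[39, -100], [44, -39]]


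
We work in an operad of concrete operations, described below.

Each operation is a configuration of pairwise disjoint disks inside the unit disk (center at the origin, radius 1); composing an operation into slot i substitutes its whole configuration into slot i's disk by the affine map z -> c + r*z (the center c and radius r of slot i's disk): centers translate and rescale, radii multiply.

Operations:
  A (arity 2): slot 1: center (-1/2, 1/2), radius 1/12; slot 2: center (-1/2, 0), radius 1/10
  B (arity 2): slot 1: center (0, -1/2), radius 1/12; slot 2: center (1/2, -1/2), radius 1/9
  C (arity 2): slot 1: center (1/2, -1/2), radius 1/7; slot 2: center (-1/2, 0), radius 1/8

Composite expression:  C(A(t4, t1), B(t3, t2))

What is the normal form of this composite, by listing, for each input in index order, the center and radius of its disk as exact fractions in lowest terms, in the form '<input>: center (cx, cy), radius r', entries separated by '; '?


t1: center (3/7, -1/2), radius 1/70; t2: center (-7/16, -1/16), radius 1/72; t3: center (-1/2, -1/16), radius 1/96; t4: center (3/7, -3/7), radius 1/84

Below C, radii multiply path by path; the t-disk centers shift.
for t4, the 2-step affine chain lands on center (3/7, -3/7), radius 1/84
for t1, the 2-step affine chain lands on center (3/7, -1/2), radius 1/70
for t3, the 2-step affine chain lands on center (-1/2, -1/16), radius 1/96
for t2, the 2-step affine chain lands on center (-7/16, -1/16), radius 1/72


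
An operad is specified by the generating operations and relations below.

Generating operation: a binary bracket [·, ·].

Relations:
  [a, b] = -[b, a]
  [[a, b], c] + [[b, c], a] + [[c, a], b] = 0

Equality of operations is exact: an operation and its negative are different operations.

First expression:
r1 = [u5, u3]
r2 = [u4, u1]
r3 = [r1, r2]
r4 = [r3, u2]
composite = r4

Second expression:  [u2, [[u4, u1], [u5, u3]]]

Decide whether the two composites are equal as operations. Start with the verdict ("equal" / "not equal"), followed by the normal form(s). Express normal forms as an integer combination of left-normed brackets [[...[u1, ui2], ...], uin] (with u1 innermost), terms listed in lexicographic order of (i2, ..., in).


equal; both compose to -[[[[u1, u4], u3], u5], u2] + [[[[u1, u4], u5], u3], u2]

The first expression reduces to -[[[[u1, u4], u3], u5], u2] + [[[[u1, u4], u5], u3], u2]
The second expression reduces to -[[[[u1, u4], u3], u5], u2] + [[[[u1, u4], u5], u3], u2]
One common form — equal.


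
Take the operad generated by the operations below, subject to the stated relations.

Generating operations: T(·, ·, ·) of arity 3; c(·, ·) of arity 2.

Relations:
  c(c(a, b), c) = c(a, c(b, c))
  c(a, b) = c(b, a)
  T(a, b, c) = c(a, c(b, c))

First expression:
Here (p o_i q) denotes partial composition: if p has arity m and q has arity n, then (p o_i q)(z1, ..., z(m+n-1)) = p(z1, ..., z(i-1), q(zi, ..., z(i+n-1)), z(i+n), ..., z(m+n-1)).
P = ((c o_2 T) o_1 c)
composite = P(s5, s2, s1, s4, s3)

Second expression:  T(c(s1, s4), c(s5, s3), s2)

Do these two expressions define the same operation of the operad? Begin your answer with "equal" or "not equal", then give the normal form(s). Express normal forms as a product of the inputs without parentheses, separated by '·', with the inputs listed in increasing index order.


Normal form of the first expression: s1 · s2 · s3 · s4 · s5
Normal form of the second expression: s1 · s2 · s3 · s4 · s5
The forms coincide; equal.

equal; both compose to s1 · s2 · s3 · s4 · s5


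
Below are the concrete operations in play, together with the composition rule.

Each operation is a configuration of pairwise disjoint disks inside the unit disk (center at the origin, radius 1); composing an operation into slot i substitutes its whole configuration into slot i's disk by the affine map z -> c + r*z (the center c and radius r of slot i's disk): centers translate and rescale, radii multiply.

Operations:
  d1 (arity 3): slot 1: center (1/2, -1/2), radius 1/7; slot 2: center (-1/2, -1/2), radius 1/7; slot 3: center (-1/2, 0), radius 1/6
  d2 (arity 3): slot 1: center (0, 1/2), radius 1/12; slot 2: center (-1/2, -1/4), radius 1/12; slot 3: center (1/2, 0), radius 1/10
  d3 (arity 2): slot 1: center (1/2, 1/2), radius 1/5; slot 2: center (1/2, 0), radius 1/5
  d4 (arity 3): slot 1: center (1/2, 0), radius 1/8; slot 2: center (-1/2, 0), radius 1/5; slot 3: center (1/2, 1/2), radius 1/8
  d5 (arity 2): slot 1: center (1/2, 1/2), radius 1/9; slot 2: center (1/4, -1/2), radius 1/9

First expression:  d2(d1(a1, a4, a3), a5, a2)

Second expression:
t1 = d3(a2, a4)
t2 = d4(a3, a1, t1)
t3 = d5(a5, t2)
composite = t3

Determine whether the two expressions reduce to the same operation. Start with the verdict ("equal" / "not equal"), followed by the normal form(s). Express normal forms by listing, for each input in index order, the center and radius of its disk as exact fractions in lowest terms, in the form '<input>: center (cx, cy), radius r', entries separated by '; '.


not equal: they reduce to a1: center (1/24, 11/24), radius 1/84; a2: center (1/2, 0), radius 1/10; a3: center (-1/24, 1/2), radius 1/72; a4: center (-1/24, 11/24), radius 1/84; a5: center (-1/2, -1/4), radius 1/12 and a1: center (7/36, -1/2), radius 1/45; a2: center (5/16, -7/16), radius 1/360; a3: center (11/36, -1/2), radius 1/72; a4: center (5/16, -4/9), radius 1/360; a5: center (1/2, 1/2), radius 1/9

The first expression reduces to a1: center (1/24, 11/24), radius 1/84; a2: center (1/2, 0), radius 1/10; a3: center (-1/24, 1/2), radius 1/72; a4: center (-1/24, 11/24), radius 1/84; a5: center (-1/2, -1/4), radius 1/12
The second expression reduces to a1: center (7/36, -1/2), radius 1/45; a2: center (5/16, -7/16), radius 1/360; a3: center (11/36, -1/2), radius 1/72; a4: center (5/16, -4/9), radius 1/360; a5: center (1/2, 1/2), radius 1/9
No match — not equal.


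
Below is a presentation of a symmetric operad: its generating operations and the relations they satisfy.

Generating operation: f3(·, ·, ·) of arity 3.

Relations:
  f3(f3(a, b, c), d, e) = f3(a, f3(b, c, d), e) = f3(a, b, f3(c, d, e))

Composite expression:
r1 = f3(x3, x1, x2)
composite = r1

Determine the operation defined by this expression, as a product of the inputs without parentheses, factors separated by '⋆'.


x3 ⋆ x1 ⋆ x2

Associativity of f3 dissolves the nesting; only the x-input order survives.
f3(x3, x1, x2) reduces to x3 ⋆ x1 ⋆ x2


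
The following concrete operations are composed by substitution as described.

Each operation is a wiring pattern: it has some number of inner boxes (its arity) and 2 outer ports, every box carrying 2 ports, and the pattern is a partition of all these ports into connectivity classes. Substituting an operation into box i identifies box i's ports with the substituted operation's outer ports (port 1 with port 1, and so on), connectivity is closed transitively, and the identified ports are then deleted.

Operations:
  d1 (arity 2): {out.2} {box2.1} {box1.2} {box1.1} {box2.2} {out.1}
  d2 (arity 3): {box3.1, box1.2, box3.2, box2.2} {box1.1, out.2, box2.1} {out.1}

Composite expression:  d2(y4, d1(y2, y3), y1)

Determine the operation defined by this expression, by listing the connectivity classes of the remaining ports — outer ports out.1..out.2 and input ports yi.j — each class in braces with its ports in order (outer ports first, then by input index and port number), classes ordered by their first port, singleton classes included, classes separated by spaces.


{out.1} {out.2, y4.1} {y1.1, y1.2, y4.2} {y2.1} {y2.2} {y3.1} {y3.2}

Treat the ports identified at d2 as solder joints: merge, then drop.
composing d1 on (y2, y3), with out.j its own outer ports: {out.1} {out.2} {y2.1} {y2.2} {y3.1} {y3.2}
composing d2 on (y4, y2, y3, y1), with out.j its own outer ports: {out.1} {out.2, y4.1} {y1.1, y1.2, y4.2} {y2.1} {y2.2} {y3.1} {y3.2}


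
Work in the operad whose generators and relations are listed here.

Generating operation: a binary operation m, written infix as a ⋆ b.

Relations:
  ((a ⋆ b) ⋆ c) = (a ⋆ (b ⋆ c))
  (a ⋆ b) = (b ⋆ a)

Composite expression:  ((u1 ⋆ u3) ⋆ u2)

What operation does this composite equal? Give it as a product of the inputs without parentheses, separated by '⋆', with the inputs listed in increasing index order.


u1 ⋆ u2 ⋆ u3

Both nesting and order wash out for m; what remains is which u's occur.
(u1 ⋆ u3) flattens to u1 ⋆ u3
((u1 ⋆ u3) ⋆ u2) flattens to u1 ⋆ u3 ⋆ u2
the factors in increasing index order: u1 ⋆ u2 ⋆ u3


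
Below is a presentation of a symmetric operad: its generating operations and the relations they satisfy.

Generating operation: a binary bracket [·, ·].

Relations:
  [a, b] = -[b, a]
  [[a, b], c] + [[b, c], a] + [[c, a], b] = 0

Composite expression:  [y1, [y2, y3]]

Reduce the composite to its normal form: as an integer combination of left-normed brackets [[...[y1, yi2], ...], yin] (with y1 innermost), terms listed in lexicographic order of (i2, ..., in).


[[y1, y2], y3] - [[y1, y3], y2]

Left-normed coefficients sit on the y1-initial expansion words.
Composite bracket: [y1, [y2, y3]]
The bracket unfolds into 4 signed words via [a, b] = ab - ba (2^2 = 4).
Collect the words opening with y1:
  the word y1y2y3 carries sign +1 and contributes +[[y1, y2], y3]
  the word y1y3y2 carries sign -1 and contributes -[[y1, y3], y2]


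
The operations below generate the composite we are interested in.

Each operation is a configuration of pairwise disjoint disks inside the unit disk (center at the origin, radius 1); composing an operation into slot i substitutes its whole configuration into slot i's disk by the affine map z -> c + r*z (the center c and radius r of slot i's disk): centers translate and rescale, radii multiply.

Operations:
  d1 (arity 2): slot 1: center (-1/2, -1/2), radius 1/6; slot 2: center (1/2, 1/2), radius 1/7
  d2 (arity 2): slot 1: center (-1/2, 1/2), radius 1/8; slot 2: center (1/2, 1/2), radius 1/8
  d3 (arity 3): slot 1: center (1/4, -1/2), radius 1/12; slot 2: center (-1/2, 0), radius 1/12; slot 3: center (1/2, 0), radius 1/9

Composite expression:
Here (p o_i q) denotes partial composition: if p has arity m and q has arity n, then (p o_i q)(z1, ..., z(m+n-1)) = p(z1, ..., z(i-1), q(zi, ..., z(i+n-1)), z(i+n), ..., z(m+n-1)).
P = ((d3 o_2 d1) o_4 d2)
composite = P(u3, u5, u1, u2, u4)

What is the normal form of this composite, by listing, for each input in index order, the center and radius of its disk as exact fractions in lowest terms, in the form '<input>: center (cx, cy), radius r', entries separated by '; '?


Each u-disk chains the slot maps above it in d3; radii multiply.
for u3, the 1-step affine chain lands on center (1/4, -1/2), radius 1/12
for u5, the 2-step affine chain lands on center (-13/24, -1/24), radius 1/72
for u1, the 2-step affine chain lands on center (-11/24, 1/24), radius 1/84
for u2, the 2-step affine chain lands on center (4/9, 1/18), radius 1/72
for u4, the 2-step affine chain lands on center (5/9, 1/18), radius 1/72

u1: center (-11/24, 1/24), radius 1/84; u2: center (4/9, 1/18), radius 1/72; u3: center (1/4, -1/2), radius 1/12; u4: center (5/9, 1/18), radius 1/72; u5: center (-13/24, -1/24), radius 1/72


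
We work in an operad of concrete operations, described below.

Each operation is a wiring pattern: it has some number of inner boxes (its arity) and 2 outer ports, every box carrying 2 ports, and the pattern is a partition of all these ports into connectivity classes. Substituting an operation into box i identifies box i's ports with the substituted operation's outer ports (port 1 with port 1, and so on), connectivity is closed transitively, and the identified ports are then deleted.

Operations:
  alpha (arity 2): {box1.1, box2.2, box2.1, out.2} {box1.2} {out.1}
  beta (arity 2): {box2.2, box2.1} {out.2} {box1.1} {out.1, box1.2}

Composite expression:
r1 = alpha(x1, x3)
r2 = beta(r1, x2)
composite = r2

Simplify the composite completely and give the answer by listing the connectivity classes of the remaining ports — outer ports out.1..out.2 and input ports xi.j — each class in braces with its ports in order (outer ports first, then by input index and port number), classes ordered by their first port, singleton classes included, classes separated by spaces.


{out.1, x1.1, x3.1, x3.2} {out.2} {x1.2} {x2.1, x2.2}

Reachability decides: close wires over beta-identified ports.
through alpha, on inputs (x1, x3): {out.1} {out.2, x1.1, x3.1, x3.2} {x1.2} (out.j = stage outer ports)
through beta, on inputs (x1, x3, x2): {out.1, x1.1, x3.1, x3.2} {out.2} {x1.2} {x2.1, x2.2} (out.j = stage outer ports)


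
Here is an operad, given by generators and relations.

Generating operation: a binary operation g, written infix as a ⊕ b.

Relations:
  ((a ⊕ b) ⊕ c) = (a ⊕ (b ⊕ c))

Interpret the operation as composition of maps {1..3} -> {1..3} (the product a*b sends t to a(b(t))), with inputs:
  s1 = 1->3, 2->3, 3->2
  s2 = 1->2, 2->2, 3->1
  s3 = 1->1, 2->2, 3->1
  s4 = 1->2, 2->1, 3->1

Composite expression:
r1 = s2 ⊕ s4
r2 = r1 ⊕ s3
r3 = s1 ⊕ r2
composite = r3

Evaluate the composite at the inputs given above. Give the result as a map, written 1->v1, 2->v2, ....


1->3, 2->3, 3->3

(s2 ⊕ s4) = 1->2, 2->2, 3->2
((s2 ⊕ s4) ⊕ s3) = 1->2, 2->2, 3->2
(s1 ⊕ ((s2 ⊕ s4) ⊕ s3)) = 1->3, 2->3, 3->3


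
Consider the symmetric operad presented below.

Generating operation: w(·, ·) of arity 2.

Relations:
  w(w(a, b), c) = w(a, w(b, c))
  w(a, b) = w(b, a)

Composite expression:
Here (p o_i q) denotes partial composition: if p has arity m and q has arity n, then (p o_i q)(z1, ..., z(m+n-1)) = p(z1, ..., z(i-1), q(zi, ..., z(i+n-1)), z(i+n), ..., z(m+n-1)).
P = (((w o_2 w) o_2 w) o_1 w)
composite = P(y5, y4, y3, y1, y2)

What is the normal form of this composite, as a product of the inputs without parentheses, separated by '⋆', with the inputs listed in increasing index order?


y1 ⋆ y2 ⋆ y3 ⋆ y4 ⋆ y5

Reordering under w is free, so list the y-inputs canonically.
w(y5, y4) linearizes to y5 ⋆ y4
w(y3, y1) linearizes to y3 ⋆ y1
w(w(y3, y1), y2) linearizes to y3 ⋆ y1 ⋆ y2
w(w(y5, y4), w(w(y3, y1), y2)) linearizes to y5 ⋆ y4 ⋆ y3 ⋆ y1 ⋆ y2
sorting the factors by input index: y1 ⋆ y2 ⋆ y3 ⋆ y4 ⋆ y5


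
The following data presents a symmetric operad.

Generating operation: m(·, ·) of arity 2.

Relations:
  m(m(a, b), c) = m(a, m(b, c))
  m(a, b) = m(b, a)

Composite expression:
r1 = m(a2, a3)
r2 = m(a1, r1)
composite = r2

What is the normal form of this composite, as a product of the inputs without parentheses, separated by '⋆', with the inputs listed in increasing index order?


a1 ⋆ a2 ⋆ a3

Key point: m commutes, so take the a-inputs in any fixed order.
m(a2, a3) unparenthesizes to a2 ⋆ a3
m(a1, m(a2, a3)) unparenthesizes to a1 ⋆ a2 ⋆ a3
commutativity sorts the factors: a1 ⋆ a2 ⋆ a3


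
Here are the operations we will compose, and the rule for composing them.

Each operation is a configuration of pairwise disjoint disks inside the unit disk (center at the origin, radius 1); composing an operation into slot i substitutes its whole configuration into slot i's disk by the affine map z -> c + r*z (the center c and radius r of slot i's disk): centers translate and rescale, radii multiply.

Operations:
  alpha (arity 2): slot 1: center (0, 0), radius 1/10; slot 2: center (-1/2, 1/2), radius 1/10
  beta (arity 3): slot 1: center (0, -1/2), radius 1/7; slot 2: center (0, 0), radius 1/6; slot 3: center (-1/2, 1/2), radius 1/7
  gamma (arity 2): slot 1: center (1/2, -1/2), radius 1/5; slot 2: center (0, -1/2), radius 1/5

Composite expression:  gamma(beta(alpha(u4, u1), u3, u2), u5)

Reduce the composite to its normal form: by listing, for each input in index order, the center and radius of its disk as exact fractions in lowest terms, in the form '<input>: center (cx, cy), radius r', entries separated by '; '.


Below gamma, radii multiply path by path; the u-disk centers shift.
tracing u4 down its 3-map path: center (1/2, -3/5), radius 1/350
tracing u1 down its 3-map path: center (17/35, -41/70), radius 1/350
tracing u3 down its 2-map path: center (1/2, -1/2), radius 1/30
tracing u2 down its 2-map path: center (2/5, -2/5), radius 1/35
tracing u5 down its 1-map path: center (0, -1/2), radius 1/5

u1: center (17/35, -41/70), radius 1/350; u2: center (2/5, -2/5), radius 1/35; u3: center (1/2, -1/2), radius 1/30; u4: center (1/2, -3/5), radius 1/350; u5: center (0, -1/2), radius 1/5


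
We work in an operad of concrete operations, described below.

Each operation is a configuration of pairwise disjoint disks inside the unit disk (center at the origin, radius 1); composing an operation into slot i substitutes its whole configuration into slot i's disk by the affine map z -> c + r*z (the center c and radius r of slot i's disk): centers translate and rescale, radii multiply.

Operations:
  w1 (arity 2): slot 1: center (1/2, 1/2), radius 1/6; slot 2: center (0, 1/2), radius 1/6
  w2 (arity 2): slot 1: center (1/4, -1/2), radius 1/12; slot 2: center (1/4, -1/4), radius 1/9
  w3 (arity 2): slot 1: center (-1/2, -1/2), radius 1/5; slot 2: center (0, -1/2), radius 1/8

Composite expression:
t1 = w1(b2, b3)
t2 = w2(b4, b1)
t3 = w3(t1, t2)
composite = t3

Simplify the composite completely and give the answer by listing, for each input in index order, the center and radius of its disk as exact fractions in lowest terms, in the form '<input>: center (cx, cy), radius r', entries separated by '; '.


b1: center (1/32, -17/32), radius 1/72; b2: center (-2/5, -2/5), radius 1/30; b3: center (-1/2, -2/5), radius 1/30; b4: center (1/32, -9/16), radius 1/96


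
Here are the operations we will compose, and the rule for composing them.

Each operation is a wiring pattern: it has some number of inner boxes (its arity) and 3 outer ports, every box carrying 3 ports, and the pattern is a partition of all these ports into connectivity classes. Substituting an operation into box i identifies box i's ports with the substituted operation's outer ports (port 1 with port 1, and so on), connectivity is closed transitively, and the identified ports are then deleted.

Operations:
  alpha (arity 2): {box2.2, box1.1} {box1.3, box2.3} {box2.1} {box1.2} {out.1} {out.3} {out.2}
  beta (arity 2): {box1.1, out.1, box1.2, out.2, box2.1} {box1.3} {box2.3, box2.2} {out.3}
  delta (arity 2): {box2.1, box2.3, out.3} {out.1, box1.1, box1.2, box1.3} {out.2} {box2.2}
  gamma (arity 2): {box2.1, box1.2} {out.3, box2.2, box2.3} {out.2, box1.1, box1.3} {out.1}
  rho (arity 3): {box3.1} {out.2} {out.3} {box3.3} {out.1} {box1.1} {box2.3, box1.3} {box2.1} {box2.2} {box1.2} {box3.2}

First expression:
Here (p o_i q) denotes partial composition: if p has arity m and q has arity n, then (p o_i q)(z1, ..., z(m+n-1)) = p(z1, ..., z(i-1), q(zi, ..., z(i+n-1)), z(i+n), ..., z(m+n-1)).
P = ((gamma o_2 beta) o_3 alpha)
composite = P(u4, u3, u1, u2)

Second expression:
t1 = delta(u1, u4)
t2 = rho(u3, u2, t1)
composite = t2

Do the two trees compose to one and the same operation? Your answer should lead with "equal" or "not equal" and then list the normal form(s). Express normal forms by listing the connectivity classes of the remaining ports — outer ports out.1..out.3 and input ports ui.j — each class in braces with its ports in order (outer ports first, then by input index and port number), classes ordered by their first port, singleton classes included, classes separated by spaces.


In normal form, the first expression is {out.1} {out.2, u4.1, u4.3} {out.3, u3.1, u3.2, u4.2} {u1.1, u2.2} {u1.2} {u1.3, u2.3} {u2.1} {u3.3}
In normal form, the second expression is {out.1} {out.2} {out.3} {u1.1, u1.2, u1.3} {u2.1} {u2.2} {u2.3, u3.3} {u3.1} {u3.2} {u4.1, u4.3} {u4.2}
They disagree, so not equal.

not equal: they reduce to {out.1} {out.2, u4.1, u4.3} {out.3, u3.1, u3.2, u4.2} {u1.1, u2.2} {u1.2} {u1.3, u2.3} {u2.1} {u3.3} and {out.1} {out.2} {out.3} {u1.1, u1.2, u1.3} {u2.1} {u2.2} {u2.3, u3.3} {u3.1} {u3.2} {u4.1, u4.3} {u4.2}


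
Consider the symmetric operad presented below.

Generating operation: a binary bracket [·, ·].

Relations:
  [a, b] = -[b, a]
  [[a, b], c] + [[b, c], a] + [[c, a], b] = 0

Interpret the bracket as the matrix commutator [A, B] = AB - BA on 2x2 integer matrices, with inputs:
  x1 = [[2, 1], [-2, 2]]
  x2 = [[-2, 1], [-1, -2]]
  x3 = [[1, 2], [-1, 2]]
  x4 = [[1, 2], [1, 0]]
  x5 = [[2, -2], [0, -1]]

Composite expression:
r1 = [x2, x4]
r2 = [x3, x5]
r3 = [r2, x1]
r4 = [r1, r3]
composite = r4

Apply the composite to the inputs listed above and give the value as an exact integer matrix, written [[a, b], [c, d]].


[[4, -2], [26, -4]]

[x2, x4] = [[3, -1], [-1, -3]]
[x3, x5] = [[-2, -4], [-3, 2]]
[[x3, x5], x1] = [[11, -4], [-8, -11]]
[[x2, x4], [[x3, x5], x1]] = [[4, -2], [26, -4]]


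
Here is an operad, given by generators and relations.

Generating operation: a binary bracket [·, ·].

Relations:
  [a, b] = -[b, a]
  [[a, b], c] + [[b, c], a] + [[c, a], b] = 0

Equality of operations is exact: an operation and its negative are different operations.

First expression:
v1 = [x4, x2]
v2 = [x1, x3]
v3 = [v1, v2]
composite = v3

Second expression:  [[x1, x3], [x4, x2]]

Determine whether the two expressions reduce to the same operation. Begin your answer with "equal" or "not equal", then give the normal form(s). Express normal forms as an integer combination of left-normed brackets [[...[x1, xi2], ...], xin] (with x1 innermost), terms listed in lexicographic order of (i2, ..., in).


not equal; first: [[[x1, x3], x2], x4] - [[[x1, x3], x4], x2]; second: -[[[x1, x3], x2], x4] + [[[x1, x3], x4], x2]


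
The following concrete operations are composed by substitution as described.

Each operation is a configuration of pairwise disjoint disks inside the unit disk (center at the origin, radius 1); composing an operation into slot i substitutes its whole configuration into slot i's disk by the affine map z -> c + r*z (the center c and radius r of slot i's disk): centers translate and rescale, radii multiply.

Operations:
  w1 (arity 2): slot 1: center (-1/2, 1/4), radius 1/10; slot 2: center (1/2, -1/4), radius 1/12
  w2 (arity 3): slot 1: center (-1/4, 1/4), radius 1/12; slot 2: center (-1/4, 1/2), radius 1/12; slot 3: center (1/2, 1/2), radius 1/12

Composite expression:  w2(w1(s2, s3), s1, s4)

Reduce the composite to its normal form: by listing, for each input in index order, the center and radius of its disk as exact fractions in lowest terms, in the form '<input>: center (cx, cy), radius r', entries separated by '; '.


s1: center (-1/4, 1/2), radius 1/12; s2: center (-7/24, 13/48), radius 1/120; s3: center (-5/24, 11/48), radius 1/144; s4: center (1/2, 1/2), radius 1/12


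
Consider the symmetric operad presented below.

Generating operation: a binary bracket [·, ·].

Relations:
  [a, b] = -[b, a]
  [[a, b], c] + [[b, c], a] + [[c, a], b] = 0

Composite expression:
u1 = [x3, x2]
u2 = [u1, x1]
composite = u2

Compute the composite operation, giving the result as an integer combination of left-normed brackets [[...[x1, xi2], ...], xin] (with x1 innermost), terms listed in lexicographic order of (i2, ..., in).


Antisymmetry and Jacobi reduce to x1-anchored left-normed brackets.
Composite bracket: [[x3, x2], x1]
Expanding via [a, b] = ab - ba: 4 signed words (2^2 = 4).
The x1-initial words carry the normal form:
  the word x1x2x3 carries sign +1 and contributes +[[x1, x2], x3]
  the word x1x3x2 carries sign -1 and contributes -[[x1, x3], x2]

[[x1, x2], x3] - [[x1, x3], x2]
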